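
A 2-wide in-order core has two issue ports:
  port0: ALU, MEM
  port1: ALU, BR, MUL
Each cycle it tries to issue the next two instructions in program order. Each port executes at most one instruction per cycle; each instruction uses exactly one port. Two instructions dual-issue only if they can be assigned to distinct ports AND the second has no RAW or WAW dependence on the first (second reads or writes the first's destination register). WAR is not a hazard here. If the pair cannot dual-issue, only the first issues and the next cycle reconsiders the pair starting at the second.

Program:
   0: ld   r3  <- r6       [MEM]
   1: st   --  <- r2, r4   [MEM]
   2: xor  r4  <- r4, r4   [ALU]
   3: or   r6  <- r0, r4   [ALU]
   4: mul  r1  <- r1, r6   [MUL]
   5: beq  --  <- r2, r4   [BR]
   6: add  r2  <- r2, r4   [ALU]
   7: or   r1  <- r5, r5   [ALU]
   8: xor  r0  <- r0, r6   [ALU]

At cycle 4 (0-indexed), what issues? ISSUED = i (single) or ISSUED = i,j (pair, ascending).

c0: i0 ld  no-port MEM/MEM
c1: i1/i2 st xor  2-wide
c2: i3 or  RAW r6
c3: i4 mul  no-port MUL/BR
c4: i5/i6 beq add  2-wide
c5: i7/i8 or xor  2-wide

ISSUED = 5,6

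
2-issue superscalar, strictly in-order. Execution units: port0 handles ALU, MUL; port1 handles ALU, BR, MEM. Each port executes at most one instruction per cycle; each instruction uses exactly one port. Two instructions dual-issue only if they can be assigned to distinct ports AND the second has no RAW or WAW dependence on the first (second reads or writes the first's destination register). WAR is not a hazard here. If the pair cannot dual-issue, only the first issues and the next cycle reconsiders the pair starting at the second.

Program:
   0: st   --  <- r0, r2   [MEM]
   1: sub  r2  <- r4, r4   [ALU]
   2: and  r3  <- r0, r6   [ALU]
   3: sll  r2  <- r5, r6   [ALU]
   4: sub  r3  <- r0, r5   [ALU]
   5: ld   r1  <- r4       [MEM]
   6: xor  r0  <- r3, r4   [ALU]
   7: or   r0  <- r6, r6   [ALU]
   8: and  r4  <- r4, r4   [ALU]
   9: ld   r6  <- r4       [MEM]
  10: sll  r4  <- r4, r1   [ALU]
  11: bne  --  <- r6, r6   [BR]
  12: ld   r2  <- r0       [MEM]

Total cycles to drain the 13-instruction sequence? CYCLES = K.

#0 head=0: st;sub i0+i1 dual
#1 head=2: and;sll i2+i3 dual
#2 head=4: sub;ld i4+i5 dual
#3 head=6: xor i6 WAW r0
#4 head=7: or;and i7+i8 dual
#5 head=9: ld;sll i9+i10 dual
#6 head=11: bne i11 no-port BR/MEM
#7 head=12: ld i12 tail

CYCLES = 8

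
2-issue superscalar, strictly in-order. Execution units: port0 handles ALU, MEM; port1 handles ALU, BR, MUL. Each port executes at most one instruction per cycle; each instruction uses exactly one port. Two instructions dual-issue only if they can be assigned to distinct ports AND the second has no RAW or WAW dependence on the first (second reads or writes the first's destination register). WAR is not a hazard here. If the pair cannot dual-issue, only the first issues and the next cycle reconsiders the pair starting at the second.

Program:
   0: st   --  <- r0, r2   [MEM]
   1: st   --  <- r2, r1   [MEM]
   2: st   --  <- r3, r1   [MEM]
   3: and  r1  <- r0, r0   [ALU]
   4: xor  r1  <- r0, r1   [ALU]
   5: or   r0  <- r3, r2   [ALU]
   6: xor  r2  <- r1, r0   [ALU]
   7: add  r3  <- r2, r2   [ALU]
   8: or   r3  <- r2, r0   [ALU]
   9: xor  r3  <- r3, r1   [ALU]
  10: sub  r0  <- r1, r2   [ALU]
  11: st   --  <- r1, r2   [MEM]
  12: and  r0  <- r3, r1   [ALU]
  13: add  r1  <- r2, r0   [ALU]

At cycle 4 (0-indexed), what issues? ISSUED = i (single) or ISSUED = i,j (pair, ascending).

ISSUED = 6

c0: i0 st  no-port MEM/MEM
c1: i1 st  no-port MEM/MEM
c2: i2&i3 st and  dual
c3: i4&i5 xor or  dual
c4: i6 xor  RAW r2
c5: i7 add  WAW r3
c6: i8 or  RAW+WAW r3
c7: i9&i10 xor sub  dual
c8: i11&i12 st and  dual
c9: i13 add  tail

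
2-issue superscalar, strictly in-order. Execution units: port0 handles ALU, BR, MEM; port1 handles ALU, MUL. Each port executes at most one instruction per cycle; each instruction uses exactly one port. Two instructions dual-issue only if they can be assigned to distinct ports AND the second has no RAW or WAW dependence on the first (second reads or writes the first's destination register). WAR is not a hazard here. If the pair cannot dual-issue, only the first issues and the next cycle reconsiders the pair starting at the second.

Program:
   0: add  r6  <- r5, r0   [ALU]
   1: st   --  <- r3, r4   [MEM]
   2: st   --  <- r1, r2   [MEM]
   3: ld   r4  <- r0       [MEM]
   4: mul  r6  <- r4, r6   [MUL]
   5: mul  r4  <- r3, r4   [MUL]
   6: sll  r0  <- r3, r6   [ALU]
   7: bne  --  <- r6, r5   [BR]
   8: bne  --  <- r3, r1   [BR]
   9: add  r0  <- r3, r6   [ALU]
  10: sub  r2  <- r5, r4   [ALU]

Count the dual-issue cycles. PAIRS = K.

PAIRS = 3

#0 head=0: add.ALU+st.MEM i0/i1 pair
#1 head=2: st.MEM i2 no-port MEM/MEM
#2 head=3: ld.MEM i3 RAW r4
#3 head=4: mul.MUL i4 no-port MUL/MUL
#4 head=5: mul.MUL+sll.ALU i5/i6 pair
#5 head=7: bne.BR i7 no-port BR/BR
#6 head=8: bne.BR+add.ALU i8/i9 pair
#7 head=10: sub.ALU i10 tail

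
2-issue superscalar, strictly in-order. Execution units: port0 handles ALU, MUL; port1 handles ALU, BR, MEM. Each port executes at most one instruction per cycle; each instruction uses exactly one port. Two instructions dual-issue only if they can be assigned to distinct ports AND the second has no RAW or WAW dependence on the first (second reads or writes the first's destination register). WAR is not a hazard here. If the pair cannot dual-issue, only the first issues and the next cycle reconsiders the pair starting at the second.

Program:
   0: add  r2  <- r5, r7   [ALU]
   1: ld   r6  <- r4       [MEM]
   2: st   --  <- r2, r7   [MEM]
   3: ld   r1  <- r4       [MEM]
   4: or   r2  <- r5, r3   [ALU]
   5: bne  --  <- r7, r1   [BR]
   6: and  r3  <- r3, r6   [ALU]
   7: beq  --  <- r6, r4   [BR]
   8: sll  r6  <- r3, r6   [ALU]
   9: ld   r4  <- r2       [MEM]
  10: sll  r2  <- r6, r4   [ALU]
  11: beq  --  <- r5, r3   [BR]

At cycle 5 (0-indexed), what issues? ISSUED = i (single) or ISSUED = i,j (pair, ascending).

ISSUED = 9

t=0 i0/i1:add/ld ; dual
t=1 i2:st ; no-port MEM/MEM
t=2 i3/i4:ld/or ; dual
t=3 i5/i6:bne/and ; dual
t=4 i7/i8:beq/sll ; dual
t=5 i9:ld ; RAW r4
t=6 i10/i11:sll/beq ; dual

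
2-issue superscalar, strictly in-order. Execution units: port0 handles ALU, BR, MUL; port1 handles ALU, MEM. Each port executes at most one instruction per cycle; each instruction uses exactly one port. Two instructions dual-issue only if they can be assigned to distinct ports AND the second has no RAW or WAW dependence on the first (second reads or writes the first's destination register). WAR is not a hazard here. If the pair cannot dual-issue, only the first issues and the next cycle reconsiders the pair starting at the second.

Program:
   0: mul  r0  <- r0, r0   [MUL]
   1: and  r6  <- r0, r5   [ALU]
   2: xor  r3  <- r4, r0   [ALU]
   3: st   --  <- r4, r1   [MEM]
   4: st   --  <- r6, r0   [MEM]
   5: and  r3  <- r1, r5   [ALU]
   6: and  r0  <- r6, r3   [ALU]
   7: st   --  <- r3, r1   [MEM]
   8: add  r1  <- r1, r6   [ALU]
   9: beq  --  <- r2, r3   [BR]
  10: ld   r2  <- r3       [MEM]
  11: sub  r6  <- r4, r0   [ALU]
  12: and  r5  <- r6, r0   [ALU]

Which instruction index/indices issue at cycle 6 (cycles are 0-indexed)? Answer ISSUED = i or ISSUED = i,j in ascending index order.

[0] i0  mul  -- RAW r0
[1] i1+i2  and xor  -- pair
[2] i3  st  -- no-port MEM/MEM
[3] i4+i5  st and  -- pair
[4] i6+i7  and st  -- pair
[5] i8+i9  add beq  -- pair
[6] i10+i11  ld sub  -- pair
[7] i12  and  -- tail

ISSUED = 10,11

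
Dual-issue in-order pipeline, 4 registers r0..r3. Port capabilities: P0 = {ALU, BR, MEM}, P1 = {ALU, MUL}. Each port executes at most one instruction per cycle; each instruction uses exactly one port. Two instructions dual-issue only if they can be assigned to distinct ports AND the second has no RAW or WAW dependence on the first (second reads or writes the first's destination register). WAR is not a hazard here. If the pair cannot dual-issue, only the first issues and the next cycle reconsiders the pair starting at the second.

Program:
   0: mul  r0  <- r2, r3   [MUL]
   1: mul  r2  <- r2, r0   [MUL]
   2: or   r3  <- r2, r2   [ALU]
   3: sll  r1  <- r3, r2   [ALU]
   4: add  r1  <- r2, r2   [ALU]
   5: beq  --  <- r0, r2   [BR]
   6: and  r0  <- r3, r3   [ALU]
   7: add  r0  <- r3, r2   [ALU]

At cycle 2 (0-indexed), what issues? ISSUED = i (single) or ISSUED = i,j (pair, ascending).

0. mul @i0  | no-port MUL/MUL
1. mul @i1  | RAW r2
2. or @i2  | RAW r3
3. sll @i3  | WAW r1
4. add+beq @i4/i5  | pair
5. and @i6  | WAW r0
6. add @i7  | tail

ISSUED = 2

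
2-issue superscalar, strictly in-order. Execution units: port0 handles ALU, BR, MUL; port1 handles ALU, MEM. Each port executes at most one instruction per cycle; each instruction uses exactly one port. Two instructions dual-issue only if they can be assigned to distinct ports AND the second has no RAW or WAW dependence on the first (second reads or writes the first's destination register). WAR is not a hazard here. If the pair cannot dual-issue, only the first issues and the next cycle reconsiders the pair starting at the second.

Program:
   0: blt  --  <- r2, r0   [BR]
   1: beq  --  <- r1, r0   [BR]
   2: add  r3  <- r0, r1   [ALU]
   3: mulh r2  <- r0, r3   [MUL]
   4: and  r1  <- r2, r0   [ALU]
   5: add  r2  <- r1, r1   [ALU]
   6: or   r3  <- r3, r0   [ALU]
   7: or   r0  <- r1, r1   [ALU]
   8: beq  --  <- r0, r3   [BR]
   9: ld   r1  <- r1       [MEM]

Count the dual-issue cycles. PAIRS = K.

PAIRS = 3

c0: i0 blt  no-port BR/BR
c1: i1,i2 beq/add  dual
c2: i3 mulh  RAW r2
c3: i4 and  RAW r1
c4: i5,i6 add/or  dual
c5: i7 or  RAW r0
c6: i8,i9 beq/ld  dual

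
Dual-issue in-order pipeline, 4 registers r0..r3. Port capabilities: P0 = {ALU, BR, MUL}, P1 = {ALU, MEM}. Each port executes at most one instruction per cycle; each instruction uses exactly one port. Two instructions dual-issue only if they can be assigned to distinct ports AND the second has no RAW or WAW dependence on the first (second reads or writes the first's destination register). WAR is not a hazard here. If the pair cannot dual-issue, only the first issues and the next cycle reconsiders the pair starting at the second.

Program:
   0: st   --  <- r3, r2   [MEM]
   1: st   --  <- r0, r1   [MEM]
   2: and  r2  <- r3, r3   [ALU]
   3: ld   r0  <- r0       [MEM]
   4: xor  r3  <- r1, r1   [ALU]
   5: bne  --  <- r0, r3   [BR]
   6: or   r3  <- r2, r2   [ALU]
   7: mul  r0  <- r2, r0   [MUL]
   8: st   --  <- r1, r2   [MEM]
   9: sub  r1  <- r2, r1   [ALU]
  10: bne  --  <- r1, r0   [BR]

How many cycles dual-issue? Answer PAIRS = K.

  cy0 -> i0 (st) no-port MEM/MEM
  cy1 -> i1/i2 (st;and) pair
  cy2 -> i3/i4 (ld;xor) pair
  cy3 -> i5/i6 (bne;or) pair
  cy4 -> i7/i8 (mul;st) pair
  cy5 -> i9 (sub) RAW r1
  cy6 -> i10 (bne) tail

PAIRS = 4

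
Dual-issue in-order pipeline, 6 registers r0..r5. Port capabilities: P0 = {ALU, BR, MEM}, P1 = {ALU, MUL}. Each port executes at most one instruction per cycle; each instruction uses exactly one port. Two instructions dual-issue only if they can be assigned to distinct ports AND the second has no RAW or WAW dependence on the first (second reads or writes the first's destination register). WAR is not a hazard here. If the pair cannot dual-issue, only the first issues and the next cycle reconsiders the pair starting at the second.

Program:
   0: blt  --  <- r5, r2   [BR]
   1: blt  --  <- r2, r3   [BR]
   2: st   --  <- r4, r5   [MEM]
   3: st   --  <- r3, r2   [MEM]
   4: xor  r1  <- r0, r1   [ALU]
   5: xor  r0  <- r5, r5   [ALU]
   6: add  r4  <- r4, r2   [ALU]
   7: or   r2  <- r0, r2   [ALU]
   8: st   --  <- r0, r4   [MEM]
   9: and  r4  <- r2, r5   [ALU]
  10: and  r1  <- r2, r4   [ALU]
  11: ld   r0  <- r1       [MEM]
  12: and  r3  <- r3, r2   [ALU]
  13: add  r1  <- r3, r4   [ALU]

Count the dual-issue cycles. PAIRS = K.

PAIRS = 4

  cy0 -> i0 (blt) no-port BR/BR
  cy1 -> i1 (blt) no-port BR/MEM
  cy2 -> i2 (st) no-port MEM/MEM
  cy3 -> i3+i4 (st+xor) dual
  cy4 -> i5+i6 (xor+add) dual
  cy5 -> i7+i8 (or+st) dual
  cy6 -> i9 (and) RAW r4
  cy7 -> i10 (and) RAW r1
  cy8 -> i11+i12 (ld+and) dual
  cy9 -> i13 (add) tail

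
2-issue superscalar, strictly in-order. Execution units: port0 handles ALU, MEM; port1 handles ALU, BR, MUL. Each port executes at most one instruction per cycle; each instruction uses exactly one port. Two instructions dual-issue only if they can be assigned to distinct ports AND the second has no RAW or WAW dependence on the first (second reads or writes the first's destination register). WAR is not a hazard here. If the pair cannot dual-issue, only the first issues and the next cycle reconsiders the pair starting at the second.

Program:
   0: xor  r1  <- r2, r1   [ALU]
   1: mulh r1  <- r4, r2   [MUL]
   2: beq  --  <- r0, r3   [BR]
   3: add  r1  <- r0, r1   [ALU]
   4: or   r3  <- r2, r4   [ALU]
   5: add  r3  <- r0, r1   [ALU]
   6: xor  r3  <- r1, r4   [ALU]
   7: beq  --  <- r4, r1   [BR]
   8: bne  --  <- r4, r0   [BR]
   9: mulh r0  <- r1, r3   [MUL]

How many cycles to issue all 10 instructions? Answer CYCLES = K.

  cy0 -> i0 (xor.ALU) WAW r1
  cy1 -> i1 (mulh.MUL) no-port MUL/BR
  cy2 -> i2&i3 (beq.BR;add.ALU) pair
  cy3 -> i4 (or.ALU) WAW r3
  cy4 -> i5 (add.ALU) WAW r3
  cy5 -> i6&i7 (xor.ALU;beq.BR) pair
  cy6 -> i8 (bne.BR) no-port BR/MUL
  cy7 -> i9 (mulh.MUL) tail

CYCLES = 8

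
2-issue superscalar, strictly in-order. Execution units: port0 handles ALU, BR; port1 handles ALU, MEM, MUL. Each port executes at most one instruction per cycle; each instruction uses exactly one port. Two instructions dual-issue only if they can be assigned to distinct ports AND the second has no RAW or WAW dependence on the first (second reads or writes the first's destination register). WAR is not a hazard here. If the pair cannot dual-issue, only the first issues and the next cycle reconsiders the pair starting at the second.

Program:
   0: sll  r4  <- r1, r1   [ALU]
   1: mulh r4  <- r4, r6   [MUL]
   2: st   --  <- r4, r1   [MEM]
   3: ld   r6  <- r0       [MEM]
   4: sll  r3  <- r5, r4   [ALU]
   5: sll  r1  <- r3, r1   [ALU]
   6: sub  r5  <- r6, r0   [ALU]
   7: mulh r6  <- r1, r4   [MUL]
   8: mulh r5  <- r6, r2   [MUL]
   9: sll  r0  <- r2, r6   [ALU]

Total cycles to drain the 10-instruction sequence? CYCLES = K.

  cy0 -> i0 (sll) RAW+WAW r4
  cy1 -> i1 (mulh) no-port MUL/MEM
  cy2 -> i2 (st) no-port MEM/MEM
  cy3 -> i3/i4 (ld+sll) 2-wide
  cy4 -> i5/i6 (sll+sub) 2-wide
  cy5 -> i7 (mulh) no-port MUL/MUL
  cy6 -> i8/i9 (mulh+sll) 2-wide

CYCLES = 7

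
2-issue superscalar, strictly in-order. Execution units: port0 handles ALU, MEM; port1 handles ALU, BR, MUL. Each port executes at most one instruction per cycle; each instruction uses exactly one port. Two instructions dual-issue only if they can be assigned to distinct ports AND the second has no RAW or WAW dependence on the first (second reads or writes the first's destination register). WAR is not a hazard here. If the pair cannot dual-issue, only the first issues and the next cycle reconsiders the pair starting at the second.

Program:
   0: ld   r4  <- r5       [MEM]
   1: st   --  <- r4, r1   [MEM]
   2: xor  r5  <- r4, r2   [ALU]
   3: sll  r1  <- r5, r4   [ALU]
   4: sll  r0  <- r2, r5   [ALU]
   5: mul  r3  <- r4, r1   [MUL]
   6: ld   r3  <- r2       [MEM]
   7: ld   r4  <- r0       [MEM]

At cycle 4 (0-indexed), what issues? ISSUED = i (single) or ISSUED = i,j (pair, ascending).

ISSUED = 6

t=0 i0:ld ; no-port MEM/MEM
t=1 i1/i2:st+xor ; dual
t=2 i3/i4:sll+sll ; dual
t=3 i5:mul ; WAW r3
t=4 i6:ld ; no-port MEM/MEM
t=5 i7:ld ; tail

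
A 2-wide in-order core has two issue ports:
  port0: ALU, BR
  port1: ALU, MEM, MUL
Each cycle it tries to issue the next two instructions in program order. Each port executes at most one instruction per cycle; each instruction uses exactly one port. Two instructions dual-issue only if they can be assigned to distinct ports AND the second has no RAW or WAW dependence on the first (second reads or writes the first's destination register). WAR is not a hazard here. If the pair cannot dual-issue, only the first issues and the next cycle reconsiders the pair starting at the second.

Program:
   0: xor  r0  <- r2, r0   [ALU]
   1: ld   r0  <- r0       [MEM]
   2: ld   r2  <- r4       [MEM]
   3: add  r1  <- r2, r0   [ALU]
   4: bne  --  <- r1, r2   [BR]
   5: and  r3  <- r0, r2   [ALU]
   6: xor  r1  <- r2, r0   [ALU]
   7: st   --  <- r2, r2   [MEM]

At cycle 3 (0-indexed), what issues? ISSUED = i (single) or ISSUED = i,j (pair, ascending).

#0 head=0: xor.ALU i0 RAW+WAW r0
#1 head=1: ld.MEM i1 no-port MEM/MEM
#2 head=2: ld.MEM i2 RAW r2
#3 head=3: add.ALU i3 RAW r1
#4 head=4: bne.BR+and.ALU i4/i5 pair
#5 head=6: xor.ALU+st.MEM i6/i7 pair

ISSUED = 3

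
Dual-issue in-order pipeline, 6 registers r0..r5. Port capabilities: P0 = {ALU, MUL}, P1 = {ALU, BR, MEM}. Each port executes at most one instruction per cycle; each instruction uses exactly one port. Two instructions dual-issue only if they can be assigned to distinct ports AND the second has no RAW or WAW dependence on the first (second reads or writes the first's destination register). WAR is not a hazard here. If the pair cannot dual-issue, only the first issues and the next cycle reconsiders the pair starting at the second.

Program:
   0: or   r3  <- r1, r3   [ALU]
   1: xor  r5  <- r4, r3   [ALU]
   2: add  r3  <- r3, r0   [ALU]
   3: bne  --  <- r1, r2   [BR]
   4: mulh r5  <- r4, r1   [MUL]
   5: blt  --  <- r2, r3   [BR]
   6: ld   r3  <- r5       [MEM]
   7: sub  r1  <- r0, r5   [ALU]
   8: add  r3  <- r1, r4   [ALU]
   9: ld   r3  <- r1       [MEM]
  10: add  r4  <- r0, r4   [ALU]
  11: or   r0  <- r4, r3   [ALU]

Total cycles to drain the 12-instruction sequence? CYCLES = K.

CYCLES = 8

t=0 i0:or.ALU ; RAW r3
t=1 i1,i2:xor.ALU/add.ALU ; pair
t=2 i3,i4:bne.BR/mulh.MUL ; pair
t=3 i5:blt.BR ; no-port BR/MEM
t=4 i6,i7:ld.MEM/sub.ALU ; pair
t=5 i8:add.ALU ; WAW r3
t=6 i9,i10:ld.MEM/add.ALU ; pair
t=7 i11:or.ALU ; tail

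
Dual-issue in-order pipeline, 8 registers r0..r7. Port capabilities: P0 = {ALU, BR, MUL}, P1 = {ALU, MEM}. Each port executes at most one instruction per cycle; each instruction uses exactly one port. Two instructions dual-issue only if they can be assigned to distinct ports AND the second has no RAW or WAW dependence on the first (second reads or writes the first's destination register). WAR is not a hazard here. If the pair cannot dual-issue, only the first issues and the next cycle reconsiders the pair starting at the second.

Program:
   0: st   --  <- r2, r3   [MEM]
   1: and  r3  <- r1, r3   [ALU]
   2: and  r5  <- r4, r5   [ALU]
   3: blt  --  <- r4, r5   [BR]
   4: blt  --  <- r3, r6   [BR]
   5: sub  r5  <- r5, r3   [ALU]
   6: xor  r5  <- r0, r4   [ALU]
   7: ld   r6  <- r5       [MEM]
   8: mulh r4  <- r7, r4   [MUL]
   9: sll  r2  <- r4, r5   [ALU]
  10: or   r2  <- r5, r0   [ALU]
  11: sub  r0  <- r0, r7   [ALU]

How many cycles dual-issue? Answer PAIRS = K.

PAIRS = 4

[0] i0/i1  st.MEM+and.ALU  -- dual
[1] i2  and.ALU  -- RAW r5
[2] i3  blt.BR  -- no-port BR/BR
[3] i4/i5  blt.BR+sub.ALU  -- dual
[4] i6  xor.ALU  -- RAW r5
[5] i7/i8  ld.MEM+mulh.MUL  -- dual
[6] i9  sll.ALU  -- WAW r2
[7] i10/i11  or.ALU+sub.ALU  -- dual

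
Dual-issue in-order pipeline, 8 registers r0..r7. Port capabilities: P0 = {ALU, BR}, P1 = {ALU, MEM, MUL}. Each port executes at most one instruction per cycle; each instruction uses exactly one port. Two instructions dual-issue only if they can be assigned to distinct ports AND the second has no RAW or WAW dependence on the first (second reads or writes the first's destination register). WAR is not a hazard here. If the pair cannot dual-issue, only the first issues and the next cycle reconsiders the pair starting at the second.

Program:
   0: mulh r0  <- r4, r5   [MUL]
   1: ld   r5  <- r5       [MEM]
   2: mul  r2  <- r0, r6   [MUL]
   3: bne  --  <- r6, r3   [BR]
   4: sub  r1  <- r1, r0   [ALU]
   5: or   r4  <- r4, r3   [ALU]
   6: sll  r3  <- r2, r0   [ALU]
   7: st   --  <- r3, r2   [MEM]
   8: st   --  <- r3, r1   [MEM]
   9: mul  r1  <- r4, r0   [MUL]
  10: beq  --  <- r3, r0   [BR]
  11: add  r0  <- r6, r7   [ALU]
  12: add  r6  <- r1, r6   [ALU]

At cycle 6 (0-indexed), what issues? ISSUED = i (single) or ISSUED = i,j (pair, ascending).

ISSUED = 8

t=0 i0:mulh ; no-port MUL/MEM
t=1 i1:ld ; no-port MEM/MUL
t=2 i2,i3:mul;bne ; 2-wide
t=3 i4,i5:sub;or ; 2-wide
t=4 i6:sll ; RAW r3
t=5 i7:st ; no-port MEM/MEM
t=6 i8:st ; no-port MEM/MUL
t=7 i9,i10:mul;beq ; 2-wide
t=8 i11,i12:add;add ; 2-wide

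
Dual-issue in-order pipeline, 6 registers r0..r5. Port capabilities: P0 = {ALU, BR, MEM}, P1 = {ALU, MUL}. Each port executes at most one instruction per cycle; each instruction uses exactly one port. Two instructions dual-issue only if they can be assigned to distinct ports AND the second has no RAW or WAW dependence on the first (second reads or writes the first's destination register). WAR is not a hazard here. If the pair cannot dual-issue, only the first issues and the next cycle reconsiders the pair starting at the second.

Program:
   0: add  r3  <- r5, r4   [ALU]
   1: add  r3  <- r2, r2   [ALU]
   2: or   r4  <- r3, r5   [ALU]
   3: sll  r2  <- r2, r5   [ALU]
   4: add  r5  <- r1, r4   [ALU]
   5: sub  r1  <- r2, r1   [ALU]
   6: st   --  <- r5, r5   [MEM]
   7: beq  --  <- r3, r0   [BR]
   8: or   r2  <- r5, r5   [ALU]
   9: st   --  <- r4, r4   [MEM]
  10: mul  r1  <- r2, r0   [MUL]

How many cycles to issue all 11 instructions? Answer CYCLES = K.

CYCLES = 7

t=0 i0:add ; WAW r3
t=1 i1:add ; RAW r3
t=2 i2/i3:or/sll ; pair
t=3 i4/i5:add/sub ; pair
t=4 i6:st ; no-port MEM/BR
t=5 i7/i8:beq/or ; pair
t=6 i9/i10:st/mul ; pair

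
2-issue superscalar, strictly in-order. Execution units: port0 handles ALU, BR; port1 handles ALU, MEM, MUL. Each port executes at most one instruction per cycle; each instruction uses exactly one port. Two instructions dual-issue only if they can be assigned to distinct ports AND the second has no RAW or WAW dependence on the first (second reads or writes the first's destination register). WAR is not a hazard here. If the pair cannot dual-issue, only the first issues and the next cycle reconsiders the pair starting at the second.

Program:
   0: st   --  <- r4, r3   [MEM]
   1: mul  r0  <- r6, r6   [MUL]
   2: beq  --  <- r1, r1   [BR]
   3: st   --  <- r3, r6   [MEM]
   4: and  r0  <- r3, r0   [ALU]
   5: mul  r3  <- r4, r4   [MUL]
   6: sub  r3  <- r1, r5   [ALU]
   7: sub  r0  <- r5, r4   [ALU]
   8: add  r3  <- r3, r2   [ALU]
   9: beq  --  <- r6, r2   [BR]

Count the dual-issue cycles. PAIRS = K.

c0: i0 st.MEM  no-port MEM/MUL
c1: i1,i2 mul.MUL/beq.BR  dual
c2: i3,i4 st.MEM/and.ALU  dual
c3: i5 mul.MUL  WAW r3
c4: i6,i7 sub.ALU/sub.ALU  dual
c5: i8,i9 add.ALU/beq.BR  dual

PAIRS = 4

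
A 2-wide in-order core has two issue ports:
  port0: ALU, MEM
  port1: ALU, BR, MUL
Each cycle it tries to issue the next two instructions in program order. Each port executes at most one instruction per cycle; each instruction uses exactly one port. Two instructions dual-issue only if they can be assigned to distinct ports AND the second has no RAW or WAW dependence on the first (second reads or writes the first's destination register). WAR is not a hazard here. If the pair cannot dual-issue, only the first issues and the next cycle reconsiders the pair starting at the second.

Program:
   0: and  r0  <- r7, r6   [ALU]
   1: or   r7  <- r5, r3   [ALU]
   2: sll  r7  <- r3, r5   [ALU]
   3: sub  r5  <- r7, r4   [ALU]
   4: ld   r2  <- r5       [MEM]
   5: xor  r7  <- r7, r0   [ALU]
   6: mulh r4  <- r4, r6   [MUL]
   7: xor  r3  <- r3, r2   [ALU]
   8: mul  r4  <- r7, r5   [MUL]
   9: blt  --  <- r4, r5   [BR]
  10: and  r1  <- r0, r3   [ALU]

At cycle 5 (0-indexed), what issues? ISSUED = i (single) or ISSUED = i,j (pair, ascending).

ISSUED = 8

t=0 i0/i1:and;or ; 2-wide
t=1 i2:sll ; RAW r7
t=2 i3:sub ; RAW r5
t=3 i4/i5:ld;xor ; 2-wide
t=4 i6/i7:mulh;xor ; 2-wide
t=5 i8:mul ; no-port MUL/BR
t=6 i9/i10:blt;and ; 2-wide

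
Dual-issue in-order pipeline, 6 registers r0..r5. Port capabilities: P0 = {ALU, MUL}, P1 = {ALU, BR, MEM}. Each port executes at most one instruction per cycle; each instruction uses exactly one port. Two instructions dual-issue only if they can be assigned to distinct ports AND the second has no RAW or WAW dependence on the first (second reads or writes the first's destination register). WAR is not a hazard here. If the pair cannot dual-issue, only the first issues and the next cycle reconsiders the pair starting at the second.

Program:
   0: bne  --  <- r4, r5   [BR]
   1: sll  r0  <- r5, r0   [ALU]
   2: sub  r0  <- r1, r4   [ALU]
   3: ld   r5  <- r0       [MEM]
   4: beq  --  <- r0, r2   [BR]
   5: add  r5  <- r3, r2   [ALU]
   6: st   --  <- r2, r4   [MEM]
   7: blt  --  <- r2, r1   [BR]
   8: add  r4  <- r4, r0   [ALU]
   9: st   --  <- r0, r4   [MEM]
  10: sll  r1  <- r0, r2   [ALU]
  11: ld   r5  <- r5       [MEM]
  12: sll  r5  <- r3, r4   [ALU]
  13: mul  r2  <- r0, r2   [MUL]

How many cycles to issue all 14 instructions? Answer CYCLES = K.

CYCLES = 9

0. bne.BR/sll.ALU @i0&i1  | dual
1. sub.ALU @i2  | RAW r0
2. ld.MEM @i3  | no-port MEM/BR
3. beq.BR/add.ALU @i4&i5  | dual
4. st.MEM @i6  | no-port MEM/BR
5. blt.BR/add.ALU @i7&i8  | dual
6. st.MEM/sll.ALU @i9&i10  | dual
7. ld.MEM @i11  | WAW r5
8. sll.ALU/mul.MUL @i12&i13  | dual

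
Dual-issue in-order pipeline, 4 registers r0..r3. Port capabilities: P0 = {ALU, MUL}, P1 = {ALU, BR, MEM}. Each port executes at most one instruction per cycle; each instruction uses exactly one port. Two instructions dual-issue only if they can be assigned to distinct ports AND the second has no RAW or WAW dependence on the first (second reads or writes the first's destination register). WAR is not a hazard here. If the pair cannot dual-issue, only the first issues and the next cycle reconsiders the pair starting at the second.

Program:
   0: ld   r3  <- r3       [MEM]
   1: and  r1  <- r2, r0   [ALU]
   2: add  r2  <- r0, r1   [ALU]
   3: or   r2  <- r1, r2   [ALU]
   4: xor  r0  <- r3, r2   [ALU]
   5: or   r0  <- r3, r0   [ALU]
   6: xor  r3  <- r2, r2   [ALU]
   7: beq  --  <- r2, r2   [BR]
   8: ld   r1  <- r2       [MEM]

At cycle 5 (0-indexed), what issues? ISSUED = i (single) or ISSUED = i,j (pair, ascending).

ISSUED = 7

[0] i0+i1  ld;and  -- 2-wide
[1] i2  add  -- RAW+WAW r2
[2] i3  or  -- RAW r2
[3] i4  xor  -- RAW+WAW r0
[4] i5+i6  or;xor  -- 2-wide
[5] i7  beq  -- no-port BR/MEM
[6] i8  ld  -- tail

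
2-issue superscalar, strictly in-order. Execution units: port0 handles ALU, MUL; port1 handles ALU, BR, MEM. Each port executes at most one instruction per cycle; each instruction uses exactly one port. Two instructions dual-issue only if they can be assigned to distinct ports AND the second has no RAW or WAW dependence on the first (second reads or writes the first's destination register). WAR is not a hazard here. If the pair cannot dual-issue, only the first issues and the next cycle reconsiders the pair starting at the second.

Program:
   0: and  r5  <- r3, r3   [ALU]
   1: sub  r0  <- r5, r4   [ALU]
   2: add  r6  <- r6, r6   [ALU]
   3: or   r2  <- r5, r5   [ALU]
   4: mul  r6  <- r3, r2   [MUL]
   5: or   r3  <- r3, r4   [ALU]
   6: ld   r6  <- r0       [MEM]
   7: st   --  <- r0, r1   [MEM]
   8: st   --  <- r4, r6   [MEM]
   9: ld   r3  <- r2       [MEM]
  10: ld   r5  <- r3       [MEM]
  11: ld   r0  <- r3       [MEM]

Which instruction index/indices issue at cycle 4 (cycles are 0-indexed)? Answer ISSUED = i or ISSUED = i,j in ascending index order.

c0: i0 and.ALU  RAW r5
c1: i1,i2 sub.ALU/add.ALU  dual
c2: i3 or.ALU  RAW r2
c3: i4,i5 mul.MUL/or.ALU  dual
c4: i6 ld.MEM  no-port MEM/MEM
c5: i7 st.MEM  no-port MEM/MEM
c6: i8 st.MEM  no-port MEM/MEM
c7: i9 ld.MEM  no-port MEM/MEM
c8: i10 ld.MEM  no-port MEM/MEM
c9: i11 ld.MEM  tail

ISSUED = 6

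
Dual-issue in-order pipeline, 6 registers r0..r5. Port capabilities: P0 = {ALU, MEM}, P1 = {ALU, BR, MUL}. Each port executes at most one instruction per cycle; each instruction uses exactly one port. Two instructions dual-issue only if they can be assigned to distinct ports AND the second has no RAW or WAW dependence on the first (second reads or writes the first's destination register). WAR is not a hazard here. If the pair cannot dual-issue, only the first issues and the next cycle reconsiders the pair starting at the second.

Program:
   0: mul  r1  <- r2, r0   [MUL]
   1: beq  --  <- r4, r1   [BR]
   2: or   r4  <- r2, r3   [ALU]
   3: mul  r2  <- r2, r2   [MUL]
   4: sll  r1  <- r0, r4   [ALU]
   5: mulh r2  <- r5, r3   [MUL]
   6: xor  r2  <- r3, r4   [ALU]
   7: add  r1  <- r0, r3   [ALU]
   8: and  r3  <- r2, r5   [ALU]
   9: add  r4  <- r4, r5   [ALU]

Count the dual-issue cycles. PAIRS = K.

PAIRS = 4

  cy0 -> i0 (mul) no-port MUL/BR
  cy1 -> i1/i2 (beq;or) 2-wide
  cy2 -> i3/i4 (mul;sll) 2-wide
  cy3 -> i5 (mulh) WAW r2
  cy4 -> i6/i7 (xor;add) 2-wide
  cy5 -> i8/i9 (and;add) 2-wide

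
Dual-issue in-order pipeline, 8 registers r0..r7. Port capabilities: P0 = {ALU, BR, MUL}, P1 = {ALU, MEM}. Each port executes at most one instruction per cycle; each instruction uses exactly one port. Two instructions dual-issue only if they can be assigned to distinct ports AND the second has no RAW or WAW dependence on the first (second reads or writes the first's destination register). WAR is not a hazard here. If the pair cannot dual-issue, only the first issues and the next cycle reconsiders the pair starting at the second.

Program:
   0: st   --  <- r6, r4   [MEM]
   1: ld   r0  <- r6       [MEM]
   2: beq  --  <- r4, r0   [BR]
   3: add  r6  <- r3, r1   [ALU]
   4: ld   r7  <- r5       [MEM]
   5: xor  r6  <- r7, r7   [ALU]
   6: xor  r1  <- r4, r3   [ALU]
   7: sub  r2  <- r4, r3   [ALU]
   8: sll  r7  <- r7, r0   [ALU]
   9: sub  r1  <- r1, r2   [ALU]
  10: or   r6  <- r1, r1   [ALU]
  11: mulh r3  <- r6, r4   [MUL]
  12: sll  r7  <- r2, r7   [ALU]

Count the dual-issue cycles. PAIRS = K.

0. st @i0  | no-port MEM/MEM
1. ld @i1  | RAW r0
2. beq add @i2&i3  | dual
3. ld @i4  | RAW r7
4. xor xor @i5&i6  | dual
5. sub sll @i7&i8  | dual
6. sub @i9  | RAW r1
7. or @i10  | RAW r6
8. mulh sll @i11&i12  | dual

PAIRS = 4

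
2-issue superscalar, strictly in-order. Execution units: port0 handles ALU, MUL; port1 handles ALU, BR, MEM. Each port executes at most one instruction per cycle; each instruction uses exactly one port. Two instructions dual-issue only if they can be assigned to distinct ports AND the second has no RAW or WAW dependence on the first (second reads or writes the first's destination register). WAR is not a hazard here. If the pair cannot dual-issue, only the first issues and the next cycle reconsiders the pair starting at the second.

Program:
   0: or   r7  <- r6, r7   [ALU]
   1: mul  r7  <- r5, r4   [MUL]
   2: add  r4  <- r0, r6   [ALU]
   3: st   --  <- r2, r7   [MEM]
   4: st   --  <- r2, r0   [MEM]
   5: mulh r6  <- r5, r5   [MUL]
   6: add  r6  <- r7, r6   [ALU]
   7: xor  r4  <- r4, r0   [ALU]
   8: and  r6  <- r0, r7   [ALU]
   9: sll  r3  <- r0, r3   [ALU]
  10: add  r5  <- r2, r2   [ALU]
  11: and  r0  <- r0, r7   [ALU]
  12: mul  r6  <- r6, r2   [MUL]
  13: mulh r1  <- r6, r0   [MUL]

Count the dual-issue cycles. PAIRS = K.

0. or.ALU @i0  | WAW r7
1. mul.MUL add.ALU @i1/i2  | dual
2. st.MEM @i3  | no-port MEM/MEM
3. st.MEM mulh.MUL @i4/i5  | dual
4. add.ALU xor.ALU @i6/i7  | dual
5. and.ALU sll.ALU @i8/i9  | dual
6. add.ALU and.ALU @i10/i11  | dual
7. mul.MUL @i12  | no-port MUL/MUL
8. mulh.MUL @i13  | tail

PAIRS = 5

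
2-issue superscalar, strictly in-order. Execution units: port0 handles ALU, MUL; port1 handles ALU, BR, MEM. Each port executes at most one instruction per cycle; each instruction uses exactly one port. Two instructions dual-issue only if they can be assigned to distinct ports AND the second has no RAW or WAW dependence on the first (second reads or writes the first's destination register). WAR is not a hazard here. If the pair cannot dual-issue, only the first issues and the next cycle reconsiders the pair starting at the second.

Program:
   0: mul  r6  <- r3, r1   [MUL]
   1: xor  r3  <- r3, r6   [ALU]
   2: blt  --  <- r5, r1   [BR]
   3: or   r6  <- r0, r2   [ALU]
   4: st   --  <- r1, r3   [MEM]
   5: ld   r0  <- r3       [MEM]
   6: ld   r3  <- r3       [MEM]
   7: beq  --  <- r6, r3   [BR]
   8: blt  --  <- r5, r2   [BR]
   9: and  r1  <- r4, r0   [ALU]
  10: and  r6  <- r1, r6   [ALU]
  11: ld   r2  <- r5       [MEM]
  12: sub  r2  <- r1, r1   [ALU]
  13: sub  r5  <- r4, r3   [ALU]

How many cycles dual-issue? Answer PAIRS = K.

PAIRS = 5

[0] i0  mul  -- RAW r6
[1] i1+i2  xor/blt  -- 2-wide
[2] i3+i4  or/st  -- 2-wide
[3] i5  ld  -- no-port MEM/MEM
[4] i6  ld  -- no-port MEM/BR
[5] i7  beq  -- no-port BR/BR
[6] i8+i9  blt/and  -- 2-wide
[7] i10+i11  and/ld  -- 2-wide
[8] i12+i13  sub/sub  -- 2-wide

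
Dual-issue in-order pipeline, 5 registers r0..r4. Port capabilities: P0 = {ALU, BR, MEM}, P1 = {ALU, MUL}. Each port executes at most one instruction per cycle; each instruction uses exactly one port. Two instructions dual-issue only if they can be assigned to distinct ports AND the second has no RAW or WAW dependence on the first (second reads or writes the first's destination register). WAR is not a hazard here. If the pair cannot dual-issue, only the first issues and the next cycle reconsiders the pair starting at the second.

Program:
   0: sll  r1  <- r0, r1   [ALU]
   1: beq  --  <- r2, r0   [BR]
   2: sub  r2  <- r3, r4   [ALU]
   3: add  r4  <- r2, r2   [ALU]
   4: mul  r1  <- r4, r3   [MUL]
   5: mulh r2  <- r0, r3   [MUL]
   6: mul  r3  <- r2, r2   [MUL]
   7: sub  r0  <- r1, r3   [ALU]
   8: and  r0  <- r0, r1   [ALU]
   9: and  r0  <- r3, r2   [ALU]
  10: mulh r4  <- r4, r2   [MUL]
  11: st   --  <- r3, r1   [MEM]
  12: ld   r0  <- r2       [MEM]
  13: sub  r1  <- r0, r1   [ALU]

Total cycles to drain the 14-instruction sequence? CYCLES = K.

[0] i0,i1  sll+beq  -- 2-wide
[1] i2  sub  -- RAW r2
[2] i3  add  -- RAW r4
[3] i4  mul  -- no-port MUL/MUL
[4] i5  mulh  -- no-port MUL/MUL
[5] i6  mul  -- RAW r3
[6] i7  sub  -- RAW+WAW r0
[7] i8  and  -- WAW r0
[8] i9,i10  and+mulh  -- 2-wide
[9] i11  st  -- no-port MEM/MEM
[10] i12  ld  -- RAW r0
[11] i13  sub  -- tail

CYCLES = 12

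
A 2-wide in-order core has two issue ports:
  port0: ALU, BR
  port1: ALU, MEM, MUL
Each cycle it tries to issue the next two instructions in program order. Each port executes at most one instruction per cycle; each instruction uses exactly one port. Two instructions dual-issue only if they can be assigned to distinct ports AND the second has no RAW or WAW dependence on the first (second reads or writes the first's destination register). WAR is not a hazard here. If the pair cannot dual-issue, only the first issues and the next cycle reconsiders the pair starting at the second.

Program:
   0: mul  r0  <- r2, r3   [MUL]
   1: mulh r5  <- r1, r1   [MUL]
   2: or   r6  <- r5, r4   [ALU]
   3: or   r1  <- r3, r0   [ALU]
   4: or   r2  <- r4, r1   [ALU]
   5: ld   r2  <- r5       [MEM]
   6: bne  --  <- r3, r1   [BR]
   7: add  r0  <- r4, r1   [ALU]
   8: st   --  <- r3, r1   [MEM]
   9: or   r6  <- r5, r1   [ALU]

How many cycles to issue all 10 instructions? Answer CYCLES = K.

CYCLES = 7

t=0 i0:mul ; no-port MUL/MUL
t=1 i1:mulh ; RAW r5
t=2 i2+i3:or;or ; dual
t=3 i4:or ; WAW r2
t=4 i5+i6:ld;bne ; dual
t=5 i7+i8:add;st ; dual
t=6 i9:or ; tail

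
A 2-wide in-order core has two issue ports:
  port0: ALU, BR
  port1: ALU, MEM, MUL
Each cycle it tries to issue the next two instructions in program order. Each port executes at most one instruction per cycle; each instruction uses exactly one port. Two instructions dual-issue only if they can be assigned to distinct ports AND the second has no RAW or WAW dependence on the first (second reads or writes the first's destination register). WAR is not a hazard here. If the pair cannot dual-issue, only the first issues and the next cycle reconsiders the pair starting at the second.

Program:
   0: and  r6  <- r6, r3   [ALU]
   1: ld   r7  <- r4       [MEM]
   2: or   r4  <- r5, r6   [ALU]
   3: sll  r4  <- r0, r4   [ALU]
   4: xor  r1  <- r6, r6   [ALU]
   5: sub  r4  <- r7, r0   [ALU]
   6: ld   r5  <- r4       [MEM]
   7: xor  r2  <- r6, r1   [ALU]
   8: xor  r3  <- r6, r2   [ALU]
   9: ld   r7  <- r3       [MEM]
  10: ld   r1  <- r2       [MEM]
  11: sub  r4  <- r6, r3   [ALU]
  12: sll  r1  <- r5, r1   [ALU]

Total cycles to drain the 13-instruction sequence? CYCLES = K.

[0] i0/i1  and+ld  -- pair
[1] i2  or  -- RAW+WAW r4
[2] i3/i4  sll+xor  -- pair
[3] i5  sub  -- RAW r4
[4] i6/i7  ld+xor  -- pair
[5] i8  xor  -- RAW r3
[6] i9  ld  -- no-port MEM/MEM
[7] i10/i11  ld+sub  -- pair
[8] i12  sll  -- tail

CYCLES = 9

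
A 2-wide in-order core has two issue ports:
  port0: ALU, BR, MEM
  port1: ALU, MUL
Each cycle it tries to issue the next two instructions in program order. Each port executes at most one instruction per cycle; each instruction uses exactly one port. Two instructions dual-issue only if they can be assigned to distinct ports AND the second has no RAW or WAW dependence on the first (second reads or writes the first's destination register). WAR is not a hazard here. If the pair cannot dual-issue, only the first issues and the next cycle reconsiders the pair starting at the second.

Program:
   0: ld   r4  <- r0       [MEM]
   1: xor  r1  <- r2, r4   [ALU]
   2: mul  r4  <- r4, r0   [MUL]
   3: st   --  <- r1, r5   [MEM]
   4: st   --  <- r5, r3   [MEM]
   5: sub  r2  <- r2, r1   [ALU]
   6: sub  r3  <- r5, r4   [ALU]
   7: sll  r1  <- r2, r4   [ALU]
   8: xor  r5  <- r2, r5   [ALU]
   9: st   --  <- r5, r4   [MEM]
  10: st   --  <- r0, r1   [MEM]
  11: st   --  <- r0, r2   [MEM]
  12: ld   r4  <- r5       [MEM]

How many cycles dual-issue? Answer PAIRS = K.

c0: i0 ld.MEM  RAW r4
c1: i1,i2 xor.ALU+mul.MUL  2-wide
c2: i3 st.MEM  no-port MEM/MEM
c3: i4,i5 st.MEM+sub.ALU  2-wide
c4: i6,i7 sub.ALU+sll.ALU  2-wide
c5: i8 xor.ALU  RAW r5
c6: i9 st.MEM  no-port MEM/MEM
c7: i10 st.MEM  no-port MEM/MEM
c8: i11 st.MEM  no-port MEM/MEM
c9: i12 ld.MEM  tail

PAIRS = 3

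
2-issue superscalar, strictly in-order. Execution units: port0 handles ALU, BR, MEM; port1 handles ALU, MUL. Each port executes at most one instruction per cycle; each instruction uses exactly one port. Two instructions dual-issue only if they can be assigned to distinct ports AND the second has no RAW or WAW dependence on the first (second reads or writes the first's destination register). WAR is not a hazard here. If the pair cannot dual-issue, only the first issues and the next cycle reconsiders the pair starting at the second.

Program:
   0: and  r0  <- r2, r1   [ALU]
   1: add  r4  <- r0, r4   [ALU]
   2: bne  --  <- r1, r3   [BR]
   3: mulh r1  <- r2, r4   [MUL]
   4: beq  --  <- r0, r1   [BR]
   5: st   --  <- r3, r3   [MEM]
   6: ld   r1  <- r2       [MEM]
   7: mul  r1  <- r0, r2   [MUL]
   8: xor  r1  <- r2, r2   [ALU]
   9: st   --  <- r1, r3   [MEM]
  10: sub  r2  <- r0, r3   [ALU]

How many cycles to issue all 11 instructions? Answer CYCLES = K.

t=0 i0:and.ALU ; RAW r0
t=1 i1+i2:add.ALU/bne.BR ; 2-wide
t=2 i3:mulh.MUL ; RAW r1
t=3 i4:beq.BR ; no-port BR/MEM
t=4 i5:st.MEM ; no-port MEM/MEM
t=5 i6:ld.MEM ; WAW r1
t=6 i7:mul.MUL ; WAW r1
t=7 i8:xor.ALU ; RAW r1
t=8 i9+i10:st.MEM/sub.ALU ; 2-wide

CYCLES = 9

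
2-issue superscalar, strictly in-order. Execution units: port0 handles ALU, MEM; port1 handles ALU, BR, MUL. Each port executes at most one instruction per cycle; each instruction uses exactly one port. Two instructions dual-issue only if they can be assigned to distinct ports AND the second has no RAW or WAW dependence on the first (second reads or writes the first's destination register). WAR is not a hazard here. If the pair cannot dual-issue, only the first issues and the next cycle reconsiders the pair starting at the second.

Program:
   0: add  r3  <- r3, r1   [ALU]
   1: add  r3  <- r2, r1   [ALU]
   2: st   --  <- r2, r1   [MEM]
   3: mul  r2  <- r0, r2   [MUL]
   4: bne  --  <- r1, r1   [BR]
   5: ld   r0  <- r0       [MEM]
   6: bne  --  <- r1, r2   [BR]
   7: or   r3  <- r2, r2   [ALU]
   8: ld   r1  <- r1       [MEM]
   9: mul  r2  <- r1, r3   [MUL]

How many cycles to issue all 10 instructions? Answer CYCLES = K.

CYCLES = 7

c0: i0 add  WAW r3
c1: i1+i2 add;st  pair
c2: i3 mul  no-port MUL/BR
c3: i4+i5 bne;ld  pair
c4: i6+i7 bne;or  pair
c5: i8 ld  RAW r1
c6: i9 mul  tail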